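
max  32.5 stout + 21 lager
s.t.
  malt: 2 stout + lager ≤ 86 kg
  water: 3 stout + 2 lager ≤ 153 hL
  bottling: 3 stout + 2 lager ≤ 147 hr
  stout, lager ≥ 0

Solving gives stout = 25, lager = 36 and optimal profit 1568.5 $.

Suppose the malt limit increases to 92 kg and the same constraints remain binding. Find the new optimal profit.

At the optimum: malt uses 86 of 86 (binding); water uses 147 of 153 (slack = 6); bottling uses 147 of 147 (binding).
Since water is not tight, its dual is 0.
Dual feasibility on the basic columns requires 2·y_malt + 3·y_bottling = 32.5, 1·y_malt + 2·y_bottling = 21.
This yields shadow prices y_malt = 2, y_bottling = 9.5.
Δz = y_malt·Δb = 2 × (6) = 12, so new z* = 1568.5 + 12 = 1580.5.

1580.5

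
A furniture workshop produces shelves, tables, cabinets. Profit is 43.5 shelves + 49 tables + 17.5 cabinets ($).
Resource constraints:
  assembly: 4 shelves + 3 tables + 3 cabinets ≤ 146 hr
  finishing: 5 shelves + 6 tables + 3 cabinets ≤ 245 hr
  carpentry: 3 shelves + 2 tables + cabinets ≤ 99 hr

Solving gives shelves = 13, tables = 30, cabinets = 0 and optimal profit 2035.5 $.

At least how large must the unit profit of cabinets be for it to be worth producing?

24.5

Check each constraint at x*: assembly 142/146 (slack 4); finishing 245/245 (tight); carpentry 99/99 (tight).
By complementary slackness, y = 0 for the non-binding constraint.
From A_Bᵀ y = c: 5·y_finishing + 3·y_carpentry = 43.5; 6·y_finishing + 2·y_carpentry = 49.
Solving: y_finishing = 7.5, y_carpentry = 2.
cabinets enters the basis when its profit ≥ yᵀa₃ = 7.5·3 + 2·1 = 24.5.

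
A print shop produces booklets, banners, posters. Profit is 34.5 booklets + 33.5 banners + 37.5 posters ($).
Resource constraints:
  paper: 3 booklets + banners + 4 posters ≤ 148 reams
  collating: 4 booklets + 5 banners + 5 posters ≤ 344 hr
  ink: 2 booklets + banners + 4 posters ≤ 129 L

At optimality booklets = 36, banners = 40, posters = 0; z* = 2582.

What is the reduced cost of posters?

-6.5

Check each constraint at x*: paper 148/148 (tight); collating 344/344 (tight); ink 112/129 (slack 17).
Since ink is not tight, its dual is 0.
From A_Bᵀ y = c: 3·y_paper + 4·y_collating = 34.5; 1·y_paper + 5·y_collating = 33.5.
→ y_paper = 3.5 and y_collating = 6.
Reduced cost of posters: c₃ − yᵀa₃ = 37.5 − (3.5·4 + 6·5) = 37.5 − 44 = -6.5.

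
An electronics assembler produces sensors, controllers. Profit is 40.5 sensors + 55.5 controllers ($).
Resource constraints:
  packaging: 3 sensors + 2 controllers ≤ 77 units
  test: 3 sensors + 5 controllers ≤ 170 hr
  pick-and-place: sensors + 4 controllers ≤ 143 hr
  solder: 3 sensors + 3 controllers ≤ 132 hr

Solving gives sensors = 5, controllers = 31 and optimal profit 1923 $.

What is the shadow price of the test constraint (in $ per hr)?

Check each constraint at x*: packaging 77/77 (tight); test 170/170 (tight); pick-and-place 129/143 (slack 14); solder 108/132 (slack 24).
By complementary slackness, y = 0 for the non-binding constraints.
From A_Bᵀ y = c: 3·y_packaging + 3·y_test = 40.5; 2·y_packaging + 5·y_test = 55.5.
→ y_packaging = 4 and y_test = 9.5.
Shadow price of test = 9.5.

9.5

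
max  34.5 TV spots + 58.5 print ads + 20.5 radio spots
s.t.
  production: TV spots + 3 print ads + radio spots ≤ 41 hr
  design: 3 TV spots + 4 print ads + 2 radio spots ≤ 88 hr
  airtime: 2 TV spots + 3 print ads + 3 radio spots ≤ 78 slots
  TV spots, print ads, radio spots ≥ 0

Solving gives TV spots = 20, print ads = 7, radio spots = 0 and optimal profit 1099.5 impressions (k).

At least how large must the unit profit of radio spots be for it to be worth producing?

25.5

Check each constraint at x*: production 41/41 (tight); design 88/88 (tight); airtime 61/78 (slack 17).
By complementary slackness, y = 0 for the non-binding constraint.
From A_Bᵀ y = c: 1·y_production + 3·y_design = 34.5; 3·y_production + 4·y_design = 58.5.
This yields shadow prices y_production = 7.5, y_design = 9.
radio spots enters the basis when its profit ≥ yᵀa₃ = 7.5·1 + 9·2 = 25.5.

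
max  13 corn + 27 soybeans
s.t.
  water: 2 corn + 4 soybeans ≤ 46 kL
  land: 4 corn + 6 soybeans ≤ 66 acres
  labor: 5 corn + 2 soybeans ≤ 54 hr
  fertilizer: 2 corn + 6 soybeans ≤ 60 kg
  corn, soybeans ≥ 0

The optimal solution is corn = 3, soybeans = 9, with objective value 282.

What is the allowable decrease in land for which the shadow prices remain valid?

6

Binding constraints: land, fertilizer. The basis is B = [[4,6],[2,6]] with det 12.
Per unit decrease in land, x* moves by d = (-0.5, 0.1667).
The basis stays optimal until corn reaches 0; allowable decrease = 6 acres.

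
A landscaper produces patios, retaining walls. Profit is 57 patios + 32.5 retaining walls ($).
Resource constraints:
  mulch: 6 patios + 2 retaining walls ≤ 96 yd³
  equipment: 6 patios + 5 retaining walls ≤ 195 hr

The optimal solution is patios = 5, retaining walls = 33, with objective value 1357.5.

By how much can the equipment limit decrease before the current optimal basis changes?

Binding constraints: mulch, equipment. The basis is B = [[6,2],[6,5]] with det 18.
Per unit decrease in equipment, x* moves by d = (0.1111, -0.3333).
The basis stays optimal until retaining walls reaches 0; allowable decrease = 99 hr.

99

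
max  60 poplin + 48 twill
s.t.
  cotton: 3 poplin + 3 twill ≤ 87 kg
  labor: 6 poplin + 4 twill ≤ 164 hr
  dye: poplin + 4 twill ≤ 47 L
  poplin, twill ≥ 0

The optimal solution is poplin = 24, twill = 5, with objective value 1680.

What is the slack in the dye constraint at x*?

3

dye used = 1·24 + 4·5 = 44; slack = 47 − 44 = 3.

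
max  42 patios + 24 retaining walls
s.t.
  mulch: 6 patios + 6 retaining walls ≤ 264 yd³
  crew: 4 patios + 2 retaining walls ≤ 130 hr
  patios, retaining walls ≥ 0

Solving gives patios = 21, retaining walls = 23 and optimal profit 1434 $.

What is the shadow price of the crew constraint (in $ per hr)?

9

Both mulch and crew are binding at x*.
The binding rows give the dual system: 6·y_mulch + 4·y_crew = 42 and 6·y_mulch + 2·y_crew = 24.
→ y_mulch = 1 and y_crew = 9.
Shadow price of crew = 9.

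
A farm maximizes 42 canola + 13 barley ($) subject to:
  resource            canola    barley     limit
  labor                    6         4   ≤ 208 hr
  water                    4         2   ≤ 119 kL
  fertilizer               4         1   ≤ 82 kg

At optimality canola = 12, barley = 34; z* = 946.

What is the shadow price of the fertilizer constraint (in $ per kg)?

9

At the optimum: labor uses 208 of 208 (binding); water uses 116 of 119 (slack = 3); fertilizer uses 82 of 82 (binding).
Since water is not tight, its dual is 0.
The binding rows give the dual system: 6·y_labor + 4·y_fertilizer = 42 and 4·y_labor + 1·y_fertilizer = 13.
Solving: y_labor = 1, y_fertilizer = 9.
Shadow price of fertilizer = 9.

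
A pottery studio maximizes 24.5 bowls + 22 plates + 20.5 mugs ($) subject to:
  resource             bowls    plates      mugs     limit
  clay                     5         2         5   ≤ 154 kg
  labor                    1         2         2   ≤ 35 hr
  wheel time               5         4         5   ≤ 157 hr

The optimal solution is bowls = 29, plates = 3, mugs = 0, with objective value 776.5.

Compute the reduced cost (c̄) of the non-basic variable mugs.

-6

At the optimum: clay uses 151 of 154 (slack = 3); labor uses 35 of 35 (binding); wheel time uses 157 of 157 (binding).
Slack constraints have shadow price 0 (complementary slackness).
Dual feasibility on the basic columns requires 1·y_labor + 5·y_wheel time = 24.5, 2·y_labor + 4·y_wheel time = 22.
This yields shadow prices y_labor = 2, y_wheel time = 4.5.
Reduced cost of mugs: c₃ − yᵀa₃ = 20.5 − (2·2 + 4.5·5) = 20.5 − 26.5 = -6.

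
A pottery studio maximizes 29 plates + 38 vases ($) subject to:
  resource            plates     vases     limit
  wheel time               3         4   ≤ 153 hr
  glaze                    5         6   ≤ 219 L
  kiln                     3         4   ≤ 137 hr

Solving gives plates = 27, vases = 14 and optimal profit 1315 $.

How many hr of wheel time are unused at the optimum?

16

wheel time used = 3·27 + 4·14 = 137; slack = 153 − 137 = 16.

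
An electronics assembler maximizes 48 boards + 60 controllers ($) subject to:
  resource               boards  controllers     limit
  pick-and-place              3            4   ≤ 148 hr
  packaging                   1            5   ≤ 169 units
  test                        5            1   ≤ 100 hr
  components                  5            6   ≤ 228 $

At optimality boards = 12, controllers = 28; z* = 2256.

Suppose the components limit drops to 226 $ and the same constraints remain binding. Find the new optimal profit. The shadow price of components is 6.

2244

Δb = -2, so new z* = 2256 + (6)·(-2) = 2256 − 12 = 2244.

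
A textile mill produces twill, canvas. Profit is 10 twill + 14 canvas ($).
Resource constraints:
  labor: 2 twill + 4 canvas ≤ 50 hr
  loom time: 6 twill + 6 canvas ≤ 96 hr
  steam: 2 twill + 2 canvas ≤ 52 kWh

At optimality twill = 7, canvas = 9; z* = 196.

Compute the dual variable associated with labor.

2

Binding: labor and loom time. Non-binding: steam (20 unused).
Since steam is not tight, its dual is 0.
From A_Bᵀ y = c: 2·y_labor + 6·y_loom time = 10; 4·y_labor + 6·y_loom time = 14.
→ y_labor = 2 and y_loom time = 1.
Shadow price of labor = 2.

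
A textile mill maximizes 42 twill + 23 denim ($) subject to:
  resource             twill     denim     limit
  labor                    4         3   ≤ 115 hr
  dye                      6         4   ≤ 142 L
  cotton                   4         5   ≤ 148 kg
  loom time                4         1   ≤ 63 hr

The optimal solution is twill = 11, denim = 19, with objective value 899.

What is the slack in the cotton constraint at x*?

cotton used = 4·11 + 5·19 = 139; slack = 148 − 139 = 9.

9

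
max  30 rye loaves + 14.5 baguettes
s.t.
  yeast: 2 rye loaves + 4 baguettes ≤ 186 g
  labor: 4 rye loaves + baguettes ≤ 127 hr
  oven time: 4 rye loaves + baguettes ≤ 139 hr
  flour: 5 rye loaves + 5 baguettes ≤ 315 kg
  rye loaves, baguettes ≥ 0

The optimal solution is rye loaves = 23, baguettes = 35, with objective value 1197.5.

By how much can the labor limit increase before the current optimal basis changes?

Binding constraints: yeast, labor. The basis is B = [[2,4],[4,1]] with det -14.
Per unit increase in labor, x* moves by d = (0.2857, -0.1429).
The basis stays optimal until oven time becomes binding; allowable increase = 12 hr.

12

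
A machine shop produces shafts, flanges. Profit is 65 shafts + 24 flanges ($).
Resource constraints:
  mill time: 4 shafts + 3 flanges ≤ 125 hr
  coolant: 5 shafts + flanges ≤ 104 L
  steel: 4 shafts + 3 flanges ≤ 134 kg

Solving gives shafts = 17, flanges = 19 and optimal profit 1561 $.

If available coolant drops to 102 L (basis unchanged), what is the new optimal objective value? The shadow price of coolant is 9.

1543

Δb = -2, so new z* = 1561 + (9)·(-2) = 1561 − 18 = 1543.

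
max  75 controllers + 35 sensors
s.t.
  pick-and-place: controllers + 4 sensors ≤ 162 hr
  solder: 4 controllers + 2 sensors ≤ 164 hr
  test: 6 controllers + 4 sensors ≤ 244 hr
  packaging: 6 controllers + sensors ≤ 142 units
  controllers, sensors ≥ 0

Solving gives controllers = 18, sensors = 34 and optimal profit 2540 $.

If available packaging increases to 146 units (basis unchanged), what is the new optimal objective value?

2560

Check each constraint at x*: pick-and-place 154/162 (slack 8); solder 140/164 (slack 24); test 244/244 (tight); packaging 142/142 (tight).
Since pick-and-place, solder are not tight, their duals are 0.
From A_Bᵀ y = c: 6·y_test + 6·y_packaging = 75; 4·y_test + 1·y_packaging = 35.
→ y_test = 7.5 and y_packaging = 5.
Δz = y_packaging·Δb = 5 × (4) = 20, so new z* = 2540 + 20 = 2560.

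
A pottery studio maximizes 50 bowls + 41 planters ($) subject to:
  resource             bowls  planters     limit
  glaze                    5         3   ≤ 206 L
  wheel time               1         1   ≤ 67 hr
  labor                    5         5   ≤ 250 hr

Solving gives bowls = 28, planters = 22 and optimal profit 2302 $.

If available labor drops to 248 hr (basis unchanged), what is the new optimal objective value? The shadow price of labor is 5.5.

2291

Δb = -2, so new z* = 2302 + (5.5)·(-2) = 2302 − 11 = 2291.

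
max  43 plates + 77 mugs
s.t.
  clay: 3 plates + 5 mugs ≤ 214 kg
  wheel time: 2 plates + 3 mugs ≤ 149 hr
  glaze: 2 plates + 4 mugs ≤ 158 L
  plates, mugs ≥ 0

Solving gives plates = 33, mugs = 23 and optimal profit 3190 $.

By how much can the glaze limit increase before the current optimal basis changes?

13.2

Binding constraints: clay, glaze. The basis is B = [[3,5],[2,4]] with det 2.
Per unit increase in glaze, x* moves by d = (-2.5, 1.5).
The basis stays optimal until plates reaches 0; allowable increase = 13.2 L.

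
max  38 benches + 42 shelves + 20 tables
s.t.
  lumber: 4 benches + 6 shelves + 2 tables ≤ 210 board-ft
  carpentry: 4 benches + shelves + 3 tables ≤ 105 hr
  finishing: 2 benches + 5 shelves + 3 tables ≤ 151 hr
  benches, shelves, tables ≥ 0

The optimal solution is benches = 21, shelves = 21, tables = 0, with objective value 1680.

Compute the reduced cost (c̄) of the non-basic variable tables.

-2

Binding: lumber and carpentry. Non-binding: finishing (4 unused).
Slack constraints have shadow price 0 (complementary slackness).
From A_Bᵀ y = c: 4·y_lumber + 4·y_carpentry = 38; 6·y_lumber + 1·y_carpentry = 42.
This yields shadow prices y_lumber = 6.5, y_carpentry = 3.
Reduced cost of tables: c₃ − yᵀa₃ = 20 − (6.5·2 + 3·3) = 20 − 22 = -2.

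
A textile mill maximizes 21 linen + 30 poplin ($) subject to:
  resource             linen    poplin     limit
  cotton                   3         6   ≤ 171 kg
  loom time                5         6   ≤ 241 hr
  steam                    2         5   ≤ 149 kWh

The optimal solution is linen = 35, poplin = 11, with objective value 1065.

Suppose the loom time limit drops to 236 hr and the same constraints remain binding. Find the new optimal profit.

1050

At the optimum: cotton uses 171 of 171 (binding); loom time uses 241 of 241 (binding); steam uses 125 of 149 (slack = 24).
By complementary slackness, y = 0 for the non-binding constraint.
From A_Bᵀ y = c: 3·y_cotton + 5·y_loom time = 21; 6·y_cotton + 6·y_loom time = 30.
→ y_cotton = 2 and y_loom time = 3.
Δz = y_loom time·Δb = 3 × (-5) = -15, so new z* = 1065 − 15 = 1050.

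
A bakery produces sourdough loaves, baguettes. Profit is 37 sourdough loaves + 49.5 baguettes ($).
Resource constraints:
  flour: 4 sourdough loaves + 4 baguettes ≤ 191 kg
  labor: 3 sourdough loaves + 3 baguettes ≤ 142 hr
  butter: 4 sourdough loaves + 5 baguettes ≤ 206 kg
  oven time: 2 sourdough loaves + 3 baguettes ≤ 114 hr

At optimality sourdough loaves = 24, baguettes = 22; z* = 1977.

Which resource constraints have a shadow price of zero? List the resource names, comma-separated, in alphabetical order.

flour: 184/191 (slack 7)
labor: 138/142 (slack 4)
butter: 206/206 (binding)
oven time: 114/114 (binding)
By complementary slackness, a constraint with positive slack has shadow price 0 → flour, labor.

flour, labor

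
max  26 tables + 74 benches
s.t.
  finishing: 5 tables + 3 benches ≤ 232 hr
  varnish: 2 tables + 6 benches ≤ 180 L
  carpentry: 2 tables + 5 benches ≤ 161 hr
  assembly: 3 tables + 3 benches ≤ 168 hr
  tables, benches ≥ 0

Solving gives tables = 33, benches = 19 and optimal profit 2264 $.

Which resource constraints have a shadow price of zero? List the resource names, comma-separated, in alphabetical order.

assembly, finishing

finishing: 222/232 (slack 10)
varnish: 180/180 (binding)
carpentry: 161/161 (binding)
assembly: 156/168 (slack 12)
By complementary slackness, a constraint with positive slack has shadow price 0 → assembly, finishing.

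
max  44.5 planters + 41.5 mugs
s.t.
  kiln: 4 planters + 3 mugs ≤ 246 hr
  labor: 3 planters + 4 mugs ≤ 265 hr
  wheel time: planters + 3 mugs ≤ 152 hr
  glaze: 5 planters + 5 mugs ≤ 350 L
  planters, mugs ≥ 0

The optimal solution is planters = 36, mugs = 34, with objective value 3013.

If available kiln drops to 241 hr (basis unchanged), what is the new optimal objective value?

2998

At the optimum: kiln uses 246 of 246 (binding); labor uses 244 of 265 (slack = 21); wheel time uses 138 of 152 (slack = 14); glaze uses 350 of 350 (binding).
Since labor, wheel time are not tight, their duals are 0.
The binding rows give the dual system: 4·y_kiln + 5·y_glaze = 44.5 and 3·y_kiln + 5·y_glaze = 41.5.
This yields shadow prices y_kiln = 3, y_glaze = 6.5.
Δz = y_kiln·Δb = 3 × (-5) = -15, so new z* = 3013 − 15 = 2998.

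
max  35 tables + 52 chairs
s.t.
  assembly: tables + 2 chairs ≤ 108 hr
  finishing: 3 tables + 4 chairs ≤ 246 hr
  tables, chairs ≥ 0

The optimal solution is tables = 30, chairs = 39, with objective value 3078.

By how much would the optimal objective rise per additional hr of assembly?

8

At the optimum: assembly uses 108 of 108 (binding); finishing uses 246 of 246 (binding).
The binding rows give the dual system: 1·y_assembly + 3·y_finishing = 35 and 2·y_assembly + 4·y_finishing = 52.
This yields shadow prices y_assembly = 8, y_finishing = 9.
Shadow price of assembly = 8.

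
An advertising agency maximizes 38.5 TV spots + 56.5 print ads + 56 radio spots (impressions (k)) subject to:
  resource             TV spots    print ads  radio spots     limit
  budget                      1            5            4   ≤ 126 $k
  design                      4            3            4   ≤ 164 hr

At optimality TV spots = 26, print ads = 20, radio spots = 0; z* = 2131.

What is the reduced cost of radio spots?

At the optimum: budget uses 126 of 126 (binding); design uses 164 of 164 (binding).
The binding rows give the dual system: 1·y_budget + 4·y_design = 38.5 and 5·y_budget + 3·y_design = 56.5.
→ y_budget = 6.5 and y_design = 8.
Reduced cost of radio spots: c₃ − yᵀa₃ = 56 − (6.5·4 + 8·4) = 56 − 58 = -2.

-2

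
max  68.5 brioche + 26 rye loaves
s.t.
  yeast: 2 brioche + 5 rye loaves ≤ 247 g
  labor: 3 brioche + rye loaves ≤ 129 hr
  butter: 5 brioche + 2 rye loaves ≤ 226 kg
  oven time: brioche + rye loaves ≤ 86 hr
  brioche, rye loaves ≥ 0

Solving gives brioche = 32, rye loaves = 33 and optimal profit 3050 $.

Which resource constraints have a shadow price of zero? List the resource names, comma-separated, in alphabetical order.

yeast: 229/247 (slack 18)
labor: 129/129 (binding)
butter: 226/226 (binding)
oven time: 65/86 (slack 21)
By complementary slackness, a constraint with positive slack has shadow price 0 → oven time, yeast.

oven time, yeast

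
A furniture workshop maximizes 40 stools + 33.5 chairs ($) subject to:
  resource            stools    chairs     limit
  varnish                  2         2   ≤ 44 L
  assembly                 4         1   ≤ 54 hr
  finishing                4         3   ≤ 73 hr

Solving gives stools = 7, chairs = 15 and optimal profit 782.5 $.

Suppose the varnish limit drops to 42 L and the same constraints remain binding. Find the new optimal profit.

768.5

Check each constraint at x*: varnish 44/44 (tight); assembly 43/54 (slack 11); finishing 73/73 (tight).
Since assembly is not tight, its dual is 0.
From A_Bᵀ y = c: 2·y_varnish + 4·y_finishing = 40; 2·y_varnish + 3·y_finishing = 33.5.
This yields shadow prices y_varnish = 7, y_finishing = 6.5.
Δz = y_varnish·Δb = 7 × (-2) = -14, so new z* = 782.5 − 14 = 768.5.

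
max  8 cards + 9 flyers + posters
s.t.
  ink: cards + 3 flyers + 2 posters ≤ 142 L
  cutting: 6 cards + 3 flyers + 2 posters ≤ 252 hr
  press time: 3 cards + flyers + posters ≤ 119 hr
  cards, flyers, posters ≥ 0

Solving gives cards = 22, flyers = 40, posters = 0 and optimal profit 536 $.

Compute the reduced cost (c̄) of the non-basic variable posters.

At the optimum: ink uses 142 of 142 (binding); cutting uses 252 of 252 (binding); press time uses 106 of 119 (slack = 13).
By complementary slackness, y = 0 for the non-binding constraint.
The binding rows give the dual system: 1·y_ink + 6·y_cutting = 8 and 3·y_ink + 3·y_cutting = 9.
This yields shadow prices y_ink = 2, y_cutting = 1.
Reduced cost of posters: c₃ − yᵀa₃ = 1 − (2·2 + 1·2) = 1 − 6 = -5.

-5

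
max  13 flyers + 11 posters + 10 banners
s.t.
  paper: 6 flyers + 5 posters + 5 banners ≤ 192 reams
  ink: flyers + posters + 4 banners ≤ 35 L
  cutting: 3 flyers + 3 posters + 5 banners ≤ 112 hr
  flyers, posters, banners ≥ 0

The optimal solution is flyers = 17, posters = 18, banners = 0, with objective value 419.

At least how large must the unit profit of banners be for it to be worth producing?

Check each constraint at x*: paper 192/192 (tight); ink 35/35 (tight); cutting 105/112 (slack 7).
By complementary slackness, y = 0 for the non-binding constraint.
The binding rows give the dual system: 6·y_paper + 1·y_ink = 13 and 5·y_paper + 1·y_ink = 11.
Solving: y_paper = 2, y_ink = 1.
banners enters the basis when its profit ≥ yᵀa₃ = 2·5 + 1·4 = 14.

14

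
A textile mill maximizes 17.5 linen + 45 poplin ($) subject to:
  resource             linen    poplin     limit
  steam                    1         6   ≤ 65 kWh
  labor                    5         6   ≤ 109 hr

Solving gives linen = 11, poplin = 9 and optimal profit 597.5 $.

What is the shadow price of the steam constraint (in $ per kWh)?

5

Check each constraint at x*: steam 65/65 (tight); labor 109/109 (tight).
The binding rows give the dual system: 1·y_steam + 5·y_labor = 17.5 and 6·y_steam + 6·y_labor = 45.
Solving: y_steam = 5, y_labor = 2.5.
Shadow price of steam = 5.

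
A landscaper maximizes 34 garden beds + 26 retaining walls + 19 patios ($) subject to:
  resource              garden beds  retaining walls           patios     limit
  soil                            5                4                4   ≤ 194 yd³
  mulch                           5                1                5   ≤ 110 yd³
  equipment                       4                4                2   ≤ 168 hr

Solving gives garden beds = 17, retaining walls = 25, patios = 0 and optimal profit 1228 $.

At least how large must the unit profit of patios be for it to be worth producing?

Check each constraint at x*: soil 185/194 (slack 9); mulch 110/110 (tight); equipment 168/168 (tight).
By complementary slackness, y = 0 for the non-binding constraint.
Dual feasibility on the basic columns requires 5·y_mulch + 4·y_equipment = 34, 1·y_mulch + 4·y_equipment = 26.
Solving: y_mulch = 2, y_equipment = 6.
patios enters the basis when its profit ≥ yᵀa₃ = 2·5 + 6·2 = 22.

22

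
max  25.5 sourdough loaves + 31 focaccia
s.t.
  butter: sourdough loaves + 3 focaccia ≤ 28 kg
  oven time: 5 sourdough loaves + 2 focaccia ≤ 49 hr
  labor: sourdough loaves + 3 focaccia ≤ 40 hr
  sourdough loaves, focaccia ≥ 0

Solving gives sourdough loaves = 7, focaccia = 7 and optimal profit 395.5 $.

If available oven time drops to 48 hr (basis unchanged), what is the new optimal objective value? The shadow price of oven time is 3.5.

392

Δb = -1, so new z* = 395.5 + (3.5)·(-1) = 395.5 − 3.5 = 392.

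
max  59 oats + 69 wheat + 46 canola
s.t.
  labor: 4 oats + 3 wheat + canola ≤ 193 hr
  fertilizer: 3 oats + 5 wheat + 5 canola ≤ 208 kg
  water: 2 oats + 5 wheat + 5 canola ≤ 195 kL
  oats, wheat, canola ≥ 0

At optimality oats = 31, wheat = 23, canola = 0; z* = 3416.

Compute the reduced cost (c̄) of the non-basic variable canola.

-7

Check each constraint at x*: labor 193/193 (tight); fertilizer 208/208 (tight); water 177/195 (slack 18).
Slack constraints have shadow price 0 (complementary slackness).
Dual feasibility on the basic columns requires 4·y_labor + 3·y_fertilizer = 59, 3·y_labor + 5·y_fertilizer = 69.
Solving: y_labor = 8, y_fertilizer = 9.
Reduced cost of canola: c₃ − yᵀa₃ = 46 − (8·1 + 9·5) = 46 − 53 = -7.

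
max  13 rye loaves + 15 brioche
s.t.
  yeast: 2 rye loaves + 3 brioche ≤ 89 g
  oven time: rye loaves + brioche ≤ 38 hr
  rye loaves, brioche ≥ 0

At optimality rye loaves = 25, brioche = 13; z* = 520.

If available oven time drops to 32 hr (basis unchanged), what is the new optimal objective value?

466

At the optimum: yeast uses 89 of 89 (binding); oven time uses 38 of 38 (binding).
From A_Bᵀ y = c: 2·y_yeast + 1·y_oven time = 13; 3·y_yeast + 1·y_oven time = 15.
→ y_yeast = 2 and y_oven time = 9.
Δz = y_oven time·Δb = 9 × (-6) = -54, so new z* = 520 − 54 = 466.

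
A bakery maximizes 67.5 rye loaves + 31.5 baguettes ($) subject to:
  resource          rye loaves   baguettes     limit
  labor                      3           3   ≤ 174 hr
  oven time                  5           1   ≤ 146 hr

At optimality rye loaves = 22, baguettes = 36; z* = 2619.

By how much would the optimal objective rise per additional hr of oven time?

At the optimum: labor uses 174 of 174 (binding); oven time uses 146 of 146 (binding).
The binding rows give the dual system: 3·y_labor + 5·y_oven time = 67.5 and 3·y_labor + 1·y_oven time = 31.5.
This yields shadow prices y_labor = 7.5, y_oven time = 9.
Shadow price of oven time = 9.

9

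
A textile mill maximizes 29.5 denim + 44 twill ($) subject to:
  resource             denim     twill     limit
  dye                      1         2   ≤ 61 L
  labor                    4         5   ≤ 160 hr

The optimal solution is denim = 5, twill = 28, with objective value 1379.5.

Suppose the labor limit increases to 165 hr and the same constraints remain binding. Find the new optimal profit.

Check each constraint at x*: dye 61/61 (tight); labor 160/160 (tight).
From A_Bᵀ y = c: 1·y_dye + 4·y_labor = 29.5; 2·y_dye + 5·y_labor = 44.
Solving: y_dye = 9.5, y_labor = 5.
Δz = y_labor·Δb = 5 × (5) = 25, so new z* = 1379.5 + 25 = 1404.5.

1404.5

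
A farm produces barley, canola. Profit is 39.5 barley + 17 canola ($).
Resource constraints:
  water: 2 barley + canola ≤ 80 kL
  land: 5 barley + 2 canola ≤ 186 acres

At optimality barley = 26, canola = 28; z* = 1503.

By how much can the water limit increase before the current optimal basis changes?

13

Binding constraints: water, land. The basis is B = [[2,1],[5,2]] with det -1.
Per unit increase in water, x* moves by d = (-2, 5).
The basis stays optimal until barley reaches 0; allowable increase = 13 kL.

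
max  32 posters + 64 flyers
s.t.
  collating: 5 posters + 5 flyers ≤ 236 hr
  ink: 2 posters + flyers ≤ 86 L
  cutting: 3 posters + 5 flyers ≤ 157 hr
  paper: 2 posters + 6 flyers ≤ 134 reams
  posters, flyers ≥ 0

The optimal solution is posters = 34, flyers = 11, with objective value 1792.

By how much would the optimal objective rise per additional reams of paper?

Binding: cutting and paper. Non-binding: collating (11 unused), ink (7 unused).
By complementary slackness, y = 0 for the non-binding constraints.
Dual feasibility on the basic columns requires 3·y_cutting + 2·y_paper = 32, 5·y_cutting + 6·y_paper = 64.
This yields shadow prices y_cutting = 8, y_paper = 4.
Shadow price of paper = 4.

4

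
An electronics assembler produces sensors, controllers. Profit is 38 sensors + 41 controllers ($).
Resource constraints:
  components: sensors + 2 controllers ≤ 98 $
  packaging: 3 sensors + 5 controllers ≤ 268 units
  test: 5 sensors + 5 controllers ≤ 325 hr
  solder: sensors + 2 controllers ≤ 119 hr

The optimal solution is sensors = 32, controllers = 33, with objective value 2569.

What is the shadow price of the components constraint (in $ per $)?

Check each constraint at x*: components 98/98 (tight); packaging 261/268 (slack 7); test 325/325 (tight); solder 98/119 (slack 21).
Slack constraints have shadow price 0 (complementary slackness).
The binding rows give the dual system: 1·y_components + 5·y_test = 38 and 2·y_components + 5·y_test = 41.
Solving: y_components = 3, y_test = 7.
Shadow price of components = 3.

3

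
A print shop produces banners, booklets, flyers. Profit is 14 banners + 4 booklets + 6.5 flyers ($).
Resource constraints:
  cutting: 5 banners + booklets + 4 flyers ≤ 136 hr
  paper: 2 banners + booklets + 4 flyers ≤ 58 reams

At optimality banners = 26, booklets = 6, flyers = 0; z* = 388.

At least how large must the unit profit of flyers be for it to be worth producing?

Both cutting and paper are binding at x*.
The binding rows give the dual system: 5·y_cutting + 2·y_paper = 14 and 1·y_cutting + 1·y_paper = 4.
→ y_cutting = 2 and y_paper = 2.
flyers enters the basis when its profit ≥ yᵀa₃ = 2·4 + 2·4 = 16.

16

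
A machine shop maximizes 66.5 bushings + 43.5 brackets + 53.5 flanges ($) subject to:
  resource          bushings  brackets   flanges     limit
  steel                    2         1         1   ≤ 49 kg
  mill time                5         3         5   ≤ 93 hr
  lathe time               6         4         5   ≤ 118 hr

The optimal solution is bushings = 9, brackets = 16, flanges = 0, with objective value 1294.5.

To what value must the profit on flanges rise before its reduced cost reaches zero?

At the optimum: steel uses 34 of 49 (slack = 15); mill time uses 93 of 93 (binding); lathe time uses 118 of 118 (binding).
By complementary slackness, y = 0 for the non-binding constraint.
From A_Bᵀ y = c: 5·y_mill time + 6·y_lathe time = 66.5; 3·y_mill time + 4·y_lathe time = 43.5.
Solving: y_mill time = 2.5, y_lathe time = 9.
flanges enters the basis when its profit ≥ yᵀa₃ = 2.5·5 + 9·5 = 57.5.

57.5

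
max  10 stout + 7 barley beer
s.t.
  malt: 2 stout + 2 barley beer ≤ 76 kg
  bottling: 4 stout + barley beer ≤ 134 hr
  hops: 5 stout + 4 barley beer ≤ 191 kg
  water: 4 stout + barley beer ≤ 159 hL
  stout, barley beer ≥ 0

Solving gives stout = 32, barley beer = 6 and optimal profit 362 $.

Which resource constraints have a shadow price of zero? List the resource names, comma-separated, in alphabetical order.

malt: 76/76 (binding)
bottling: 134/134 (binding)
hops: 184/191 (slack 7)
water: 134/159 (slack 25)
By complementary slackness, a constraint with positive slack has shadow price 0 → hops, water.

hops, water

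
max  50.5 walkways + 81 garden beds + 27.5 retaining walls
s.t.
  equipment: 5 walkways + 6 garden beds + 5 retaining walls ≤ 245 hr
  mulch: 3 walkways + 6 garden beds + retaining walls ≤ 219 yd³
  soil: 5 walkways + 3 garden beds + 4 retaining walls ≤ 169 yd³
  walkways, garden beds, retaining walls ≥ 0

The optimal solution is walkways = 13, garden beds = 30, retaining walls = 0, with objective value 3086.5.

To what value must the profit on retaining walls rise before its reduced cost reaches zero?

Binding: equipment and mulch. Non-binding: soil (14 unused).
Since soil is not tight, its dual is 0.
From A_Bᵀ y = c: 5·y_equipment + 3·y_mulch = 50.5; 6·y_equipment + 6·y_mulch = 81.
Solving: y_equipment = 5, y_mulch = 8.5.
retaining walls enters the basis when its profit ≥ yᵀa₃ = 5·5 + 8.5·1 = 33.5.

33.5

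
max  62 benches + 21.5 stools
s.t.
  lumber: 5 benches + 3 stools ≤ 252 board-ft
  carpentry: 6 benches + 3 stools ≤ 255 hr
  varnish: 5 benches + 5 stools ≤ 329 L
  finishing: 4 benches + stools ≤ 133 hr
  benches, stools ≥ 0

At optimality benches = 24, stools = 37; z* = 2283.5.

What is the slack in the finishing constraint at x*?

0

finishing used = 4·24 + 1·37 = 133; slack = 133 − 133 = 0.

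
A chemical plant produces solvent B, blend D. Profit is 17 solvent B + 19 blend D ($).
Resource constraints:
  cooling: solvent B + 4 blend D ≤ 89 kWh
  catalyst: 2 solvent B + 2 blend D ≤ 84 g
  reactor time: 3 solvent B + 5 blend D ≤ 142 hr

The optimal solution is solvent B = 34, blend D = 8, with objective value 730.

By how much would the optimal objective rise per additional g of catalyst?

Check each constraint at x*: cooling 66/89 (slack 23); catalyst 84/84 (tight); reactor time 142/142 (tight).
Since cooling is not tight, its dual is 0.
From A_Bᵀ y = c: 2·y_catalyst + 3·y_reactor time = 17; 2·y_catalyst + 5·y_reactor time = 19.
→ y_catalyst = 7 and y_reactor time = 1.
Shadow price of catalyst = 7.

7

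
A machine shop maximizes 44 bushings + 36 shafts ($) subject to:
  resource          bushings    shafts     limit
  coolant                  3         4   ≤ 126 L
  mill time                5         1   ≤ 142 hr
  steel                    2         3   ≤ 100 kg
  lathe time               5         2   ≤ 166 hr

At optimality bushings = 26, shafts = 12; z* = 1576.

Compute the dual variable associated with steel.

0

Binding: coolant and mill time. Non-binding: steel (12 unused), lathe time (12 unused).
Slack constraints have shadow price 0 (complementary slackness).
Dual feasibility on the basic columns requires 3·y_coolant + 5·y_mill time = 44, 4·y_coolant + 1·y_mill time = 36.
→ y_coolant = 8 and y_mill time = 4.
Shadow price of steel = 0.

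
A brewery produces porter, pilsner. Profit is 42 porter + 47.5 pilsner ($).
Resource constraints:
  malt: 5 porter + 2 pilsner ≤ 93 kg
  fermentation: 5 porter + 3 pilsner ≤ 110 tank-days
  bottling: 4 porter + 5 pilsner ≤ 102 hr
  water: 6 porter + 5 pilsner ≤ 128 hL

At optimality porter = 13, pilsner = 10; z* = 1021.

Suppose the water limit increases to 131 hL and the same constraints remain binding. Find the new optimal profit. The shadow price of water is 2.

1027

Δb = 3, so new z* = 1021 + (2)·(3) = 1021 + 6 = 1027.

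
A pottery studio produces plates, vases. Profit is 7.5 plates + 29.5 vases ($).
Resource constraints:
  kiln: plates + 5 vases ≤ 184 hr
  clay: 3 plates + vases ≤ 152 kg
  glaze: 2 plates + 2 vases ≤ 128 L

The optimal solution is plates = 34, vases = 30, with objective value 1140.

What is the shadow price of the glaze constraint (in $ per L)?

Binding: kiln and glaze. Non-binding: clay (20 unused).
Since clay is not tight, its dual is 0.
Dual feasibility on the basic columns requires 1·y_kiln + 2·y_glaze = 7.5, 5·y_kiln + 2·y_glaze = 29.5.
→ y_kiln = 5.5 and y_glaze = 1.
Shadow price of glaze = 1.

1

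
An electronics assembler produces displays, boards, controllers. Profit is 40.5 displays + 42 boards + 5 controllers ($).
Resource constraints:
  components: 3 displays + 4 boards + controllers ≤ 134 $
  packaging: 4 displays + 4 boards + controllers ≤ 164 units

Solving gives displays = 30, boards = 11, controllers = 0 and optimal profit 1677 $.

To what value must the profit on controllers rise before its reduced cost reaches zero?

10.5

Check each constraint at x*: components 134/134 (tight); packaging 164/164 (tight).
From A_Bᵀ y = c: 3·y_components + 4·y_packaging = 40.5; 4·y_components + 4·y_packaging = 42.
Solving: y_components = 1.5, y_packaging = 9.
controllers enters the basis when its profit ≥ yᵀa₃ = 1.5·1 + 9·1 = 10.5.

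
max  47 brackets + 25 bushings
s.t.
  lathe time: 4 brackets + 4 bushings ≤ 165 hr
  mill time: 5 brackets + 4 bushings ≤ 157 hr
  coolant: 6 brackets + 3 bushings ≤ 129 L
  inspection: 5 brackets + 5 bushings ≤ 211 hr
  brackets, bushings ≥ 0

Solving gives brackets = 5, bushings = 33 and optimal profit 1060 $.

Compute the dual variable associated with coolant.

Binding: mill time and coolant. Non-binding: lathe time (13 unused), inspection (21 unused).
By complementary slackness, y = 0 for the non-binding constraints.
From A_Bᵀ y = c: 5·y_mill time + 6·y_coolant = 47; 4·y_mill time + 3·y_coolant = 25.
Solving: y_mill time = 1, y_coolant = 7.
Shadow price of coolant = 7.

7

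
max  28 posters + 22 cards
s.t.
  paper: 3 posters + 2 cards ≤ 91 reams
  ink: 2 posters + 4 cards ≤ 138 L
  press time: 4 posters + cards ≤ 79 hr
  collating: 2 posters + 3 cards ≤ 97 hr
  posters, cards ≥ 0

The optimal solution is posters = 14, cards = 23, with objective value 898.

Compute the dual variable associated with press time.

At the optimum: paper uses 88 of 91 (slack = 3); ink uses 120 of 138 (slack = 18); press time uses 79 of 79 (binding); collating uses 97 of 97 (binding).
Slack constraints have shadow price 0 (complementary slackness).
The binding rows give the dual system: 4·y_press time + 2·y_collating = 28 and 1·y_press time + 3·y_collating = 22.
Solving: y_press time = 4, y_collating = 6.
Shadow price of press time = 4.

4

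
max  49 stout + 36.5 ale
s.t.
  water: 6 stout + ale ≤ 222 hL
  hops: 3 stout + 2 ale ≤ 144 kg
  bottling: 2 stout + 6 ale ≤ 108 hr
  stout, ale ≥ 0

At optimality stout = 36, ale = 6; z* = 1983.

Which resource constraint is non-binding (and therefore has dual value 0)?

water: 222/222 (binding)
hops: 120/144 (slack 24)
bottling: 108/108 (binding)
By complementary slackness, a constraint with positive slack has shadow price 0 → hops.

hops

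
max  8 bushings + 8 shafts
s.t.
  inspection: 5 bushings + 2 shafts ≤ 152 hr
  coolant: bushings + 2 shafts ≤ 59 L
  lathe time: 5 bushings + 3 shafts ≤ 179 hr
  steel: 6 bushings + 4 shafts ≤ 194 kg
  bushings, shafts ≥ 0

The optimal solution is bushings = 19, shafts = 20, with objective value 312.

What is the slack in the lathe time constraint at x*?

24

lathe time used = 5·19 + 3·20 = 155; slack = 179 − 155 = 24.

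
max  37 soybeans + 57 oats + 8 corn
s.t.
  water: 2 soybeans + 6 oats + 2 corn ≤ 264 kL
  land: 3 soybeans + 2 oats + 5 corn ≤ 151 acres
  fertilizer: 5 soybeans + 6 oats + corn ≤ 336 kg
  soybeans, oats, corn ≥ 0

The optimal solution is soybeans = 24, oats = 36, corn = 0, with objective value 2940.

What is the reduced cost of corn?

At the optimum: water uses 264 of 264 (binding); land uses 144 of 151 (slack = 7); fertilizer uses 336 of 336 (binding).
Slack constraints have shadow price 0 (complementary slackness).
Dual feasibility on the basic columns requires 2·y_water + 5·y_fertilizer = 37, 6·y_water + 6·y_fertilizer = 57.
This yields shadow prices y_water = 3.5, y_fertilizer = 6.
Reduced cost of corn: c₃ − yᵀa₃ = 8 − (3.5·2 + 6·1) = 8 − 13 = -5.

-5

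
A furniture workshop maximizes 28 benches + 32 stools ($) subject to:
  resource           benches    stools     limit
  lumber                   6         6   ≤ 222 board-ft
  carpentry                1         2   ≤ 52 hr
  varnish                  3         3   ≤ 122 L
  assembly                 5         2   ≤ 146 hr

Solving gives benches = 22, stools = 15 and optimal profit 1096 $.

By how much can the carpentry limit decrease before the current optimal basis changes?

Binding constraints: lumber, carpentry. The basis is B = [[6,6],[1,2]] with det 6.
Per unit decrease in carpentry, x* moves by d = (1, -1).
The basis stays optimal until assembly becomes binding; allowable decrease = 2 hr.

2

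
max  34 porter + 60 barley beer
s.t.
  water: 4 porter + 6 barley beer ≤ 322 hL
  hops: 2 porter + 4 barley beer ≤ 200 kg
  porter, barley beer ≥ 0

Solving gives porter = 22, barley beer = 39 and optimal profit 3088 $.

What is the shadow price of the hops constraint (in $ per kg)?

9

Check each constraint at x*: water 322/322 (tight); hops 200/200 (tight).
Dual feasibility on the basic columns requires 4·y_water + 2·y_hops = 34, 6·y_water + 4·y_hops = 60.
This yields shadow prices y_water = 4, y_hops = 9.
Shadow price of hops = 9.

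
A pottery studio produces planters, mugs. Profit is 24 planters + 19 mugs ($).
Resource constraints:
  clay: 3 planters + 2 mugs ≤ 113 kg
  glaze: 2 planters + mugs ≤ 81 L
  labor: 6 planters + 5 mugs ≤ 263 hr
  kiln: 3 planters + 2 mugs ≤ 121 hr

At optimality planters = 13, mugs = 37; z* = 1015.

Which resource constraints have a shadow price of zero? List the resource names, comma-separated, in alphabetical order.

glaze, kiln

clay: 113/113 (binding)
glaze: 63/81 (slack 18)
labor: 263/263 (binding)
kiln: 113/121 (slack 8)
By complementary slackness, a constraint with positive slack has shadow price 0 → glaze, kiln.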